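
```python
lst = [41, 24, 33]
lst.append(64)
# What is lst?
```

[41, 24, 33, 64]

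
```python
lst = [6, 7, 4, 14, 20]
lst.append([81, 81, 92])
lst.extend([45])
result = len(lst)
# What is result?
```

After line 1: lst = [6, 7, 4, 14, 20]
After line 2 (append adds [81, 81, 92] as single element): lst = [6, 7, 4, 14, 20, [81, 81, 92]]
After line 3 (extend unpacks [45], adds 45): lst = [6, 7, 4, 14, 20, [81, 81, 92], 45]
After line 4: result = len(lst) = 7

7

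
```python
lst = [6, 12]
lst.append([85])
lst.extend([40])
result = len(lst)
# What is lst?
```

After line 1: lst = [6, 12]
After line 2 (append adds [85] as single element): lst = [6, 12, [85]]
After line 3 (extend unpacks [40], adds 40): lst = [6, 12, [85], 40]
After line 4: result = len(lst) = 4

[6, 12, [85], 40]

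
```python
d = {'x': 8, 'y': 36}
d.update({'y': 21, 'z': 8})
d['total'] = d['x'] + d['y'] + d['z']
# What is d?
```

After line 1: d = {'x': 8, 'y': 36}
After line 2 (y overwritten, z added): d = {'x': 8, 'y': 21, 'z': 8}
After line 3 (total = 8 + 21 + 8 = 37): d = {'x': 8, 'y': 21, 'z': 8, 'total': 37}

{'x': 8, 'y': 21, 'z': 8, 'total': 37}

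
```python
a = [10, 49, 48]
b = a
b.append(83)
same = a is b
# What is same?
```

After line 1: a = [10, 49, 48]
After line 2 (b = a is an alias, same object): a = [10, 49, 48], b = [10, 49, 48]
After line 3 (b.append mutates the shared list): a = [10, 49, 48, 83], b = [10, 49, 48, 83]
After line 4 (same = a is b; same object -> True): same = True

True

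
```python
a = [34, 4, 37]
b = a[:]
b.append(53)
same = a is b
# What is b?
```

After line 1: a = [34, 4, 37]
After line 2 (b = a[:] is a shallow copy, new object): a = [34, 4, 37], b = [34, 4, 37]
After line 3 (append only mutates b): a = [34, 4, 37], b = [34, 4, 37, 53]
After line 4 (same = a is b; different objects -> False): same = False

[34, 4, 37, 53]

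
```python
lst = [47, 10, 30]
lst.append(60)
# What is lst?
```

[47, 10, 30, 60]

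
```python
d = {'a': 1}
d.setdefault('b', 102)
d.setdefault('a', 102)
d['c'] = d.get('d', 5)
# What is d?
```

After line 1: d = {'a': 1}
After line 2 (setdefault adds 'b'=102): d = {'a': 1, 'b': 102}
After line 3 (setdefault 'a' no-op, already exists): d = {'a': 1, 'b': 102}
After line 4 (get('d', 5) returns default since 'd' not in d): d = {'a': 1, 'b': 102, 'c': 5}

{'a': 1, 'b': 102, 'c': 5}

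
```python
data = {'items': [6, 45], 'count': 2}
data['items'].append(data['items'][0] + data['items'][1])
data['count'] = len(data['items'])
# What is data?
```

After line 1: data = {'items': [6, 45], 'count': 2}
After line 2 (append 6 + 45 = 51): data = {'items': [6, 45, 51], 'count': 2}
After line 3 (count = len(items) = 3): data = {'items': [6, 45, 51], 'count': 3}

{'items': [6, 45, 51], 'count': 3}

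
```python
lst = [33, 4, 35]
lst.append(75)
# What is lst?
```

[33, 4, 35, 75]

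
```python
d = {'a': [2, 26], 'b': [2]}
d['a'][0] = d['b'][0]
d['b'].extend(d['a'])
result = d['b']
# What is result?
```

After line 1: d = {'a': [2, 26], 'b': [2]}
After line 2 (a[0] = b[0] = 2): d = {'a': [2, 26], 'b': [2]}
After line 3 (b.extend(a) appends [2, 26]): d = {'a': [2, 26], 'b': [2, 2, 26]}
After line 4: result = d['b'] = [2, 2, 26]

[2, 2, 26]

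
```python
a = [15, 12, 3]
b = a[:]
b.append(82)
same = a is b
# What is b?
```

After line 1: a = [15, 12, 3]
After line 2 (b = a[:] is a shallow copy, new object): a = [15, 12, 3], b = [15, 12, 3]
After line 3 (append only mutates b): a = [15, 12, 3], b = [15, 12, 3, 82]
After line 4 (same = a is b; different objects -> False): same = False

[15, 12, 3, 82]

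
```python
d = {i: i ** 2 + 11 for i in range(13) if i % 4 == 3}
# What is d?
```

{3: 20, 7: 60, 11: 132}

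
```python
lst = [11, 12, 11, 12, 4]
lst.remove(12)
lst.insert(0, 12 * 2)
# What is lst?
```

After line 1: lst = [11, 12, 11, 12, 4]
After line 2 (remove first 12): lst = [11, 11, 12, 4]
After line 3 (insert 24 at index 0): lst = [24, 11, 11, 12, 4]

[24, 11, 11, 12, 4]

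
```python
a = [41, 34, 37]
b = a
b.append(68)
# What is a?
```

After line 1: a = [41, 34, 37]
After line 2 (b = a is an alias, same object): a = [41, 34, 37], b = [41, 34, 37]
After line 3 (b.append mutates the shared list): a = [41, 34, 37, 68], b = [41, 34, 37, 68]

[41, 34, 37, 68]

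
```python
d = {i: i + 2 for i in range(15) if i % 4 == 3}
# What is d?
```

{3: 5, 7: 9, 11: 13}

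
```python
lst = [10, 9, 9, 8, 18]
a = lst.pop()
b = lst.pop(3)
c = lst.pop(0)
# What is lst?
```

After line 1: lst = [10, 9, 9, 8, 18]
After line 2 (pop() -> a = 18): lst = [10, 9, 9, 8]
After line 3 (pop(3) -> b = 8): lst = [10, 9, 9]
After line 4 (pop(0) -> c = 10): lst = [9, 9]

[9, 9]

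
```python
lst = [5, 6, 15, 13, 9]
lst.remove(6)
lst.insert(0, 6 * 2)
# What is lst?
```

After line 1: lst = [5, 6, 15, 13, 9]
After line 2 (remove first 6): lst = [5, 15, 13, 9]
After line 3 (insert 12 at index 0): lst = [12, 5, 15, 13, 9]

[12, 5, 15, 13, 9]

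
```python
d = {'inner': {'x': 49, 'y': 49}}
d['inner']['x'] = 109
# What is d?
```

After line 1: d = {'inner': {'x': 49, 'y': 49}}
After line 2 (inner x overwritten): d = {'inner': {'x': 109, 'y': 49}}

{'inner': {'x': 109, 'y': 49}}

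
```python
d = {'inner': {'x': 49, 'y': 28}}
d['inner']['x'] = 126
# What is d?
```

After line 1: d = {'inner': {'x': 49, 'y': 28}}
After line 2 (inner x overwritten): d = {'inner': {'x': 126, 'y': 28}}

{'inner': {'x': 126, 'y': 28}}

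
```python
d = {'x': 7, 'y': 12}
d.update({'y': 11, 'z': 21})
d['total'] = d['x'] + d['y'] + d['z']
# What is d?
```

After line 1: d = {'x': 7, 'y': 12}
After line 2 (y overwritten, z added): d = {'x': 7, 'y': 11, 'z': 21}
After line 3 (total = 7 + 11 + 21 = 39): d = {'x': 7, 'y': 11, 'z': 21, 'total': 39}

{'x': 7, 'y': 11, 'z': 21, 'total': 39}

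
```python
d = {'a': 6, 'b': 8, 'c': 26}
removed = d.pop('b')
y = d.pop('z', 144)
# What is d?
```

After line 1: d = {'a': 6, 'b': 8, 'c': 26}
After line 2 (pop 'b' returns 8): d = {'a': 6, 'c': 26}, removed = 8
After line 3 (pop 'z' missing, returns default 144): d = {'a': 6, 'c': 26}, y = 144

{'a': 6, 'c': 26}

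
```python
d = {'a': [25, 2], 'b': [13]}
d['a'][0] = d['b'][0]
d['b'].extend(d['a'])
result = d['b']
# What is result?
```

After line 1: d = {'a': [25, 2], 'b': [13]}
After line 2 (a[0] = b[0] = 13): d = {'a': [13, 2], 'b': [13]}
After line 3 (b.extend(a) appends [13, 2]): d = {'a': [13, 2], 'b': [13, 13, 2]}
After line 4: result = d['b'] = [13, 13, 2]

[13, 13, 2]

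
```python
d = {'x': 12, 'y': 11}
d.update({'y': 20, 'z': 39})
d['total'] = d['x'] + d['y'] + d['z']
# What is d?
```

After line 1: d = {'x': 12, 'y': 11}
After line 2 (y overwritten, z added): d = {'x': 12, 'y': 20, 'z': 39}
After line 3 (total = 12 + 20 + 39 = 71): d = {'x': 12, 'y': 20, 'z': 39, 'total': 71}

{'x': 12, 'y': 20, 'z': 39, 'total': 71}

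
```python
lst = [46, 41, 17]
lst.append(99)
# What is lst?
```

[46, 41, 17, 99]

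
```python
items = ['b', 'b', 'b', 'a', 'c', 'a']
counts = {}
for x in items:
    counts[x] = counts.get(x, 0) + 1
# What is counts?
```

Initial: counts = {}, items = ['b', 'b', 'b', 'a', 'c', 'a']
See 'b': counts = {'b': 1}
See 'b': counts = {'b': 2}
See 'b': counts = {'b': 3}
See 'a': counts = {'b': 3, 'a': 1}
See 'c': counts = {'b': 3, 'a': 1, 'c': 1}
See 'a': counts = {'b': 3, 'a': 2, 'c': 1}

{'b': 3, 'a': 2, 'c': 1}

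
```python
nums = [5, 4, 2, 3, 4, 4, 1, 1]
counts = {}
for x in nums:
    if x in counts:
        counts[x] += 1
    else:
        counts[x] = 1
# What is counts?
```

Initial: counts = {}, nums = [5, 4, 2, 3, 4, 4, 1, 1]
See 5: counts = {5: 1}
See 4: counts = {5: 1, 4: 1}
See 2: counts = {5: 1, 4: 1, 2: 1}
See 3: counts = {5: 1, 4: 1, 2: 1, 3: 1}
See 4: counts = {5: 1, 4: 2, 2: 1, 3: 1}
See 4: counts = {5: 1, 4: 3, 2: 1, 3: 1}
See 1: counts = {5: 1, 4: 3, 2: 1, 3: 1, 1: 1}
See 1: counts = {5: 1, 4: 3, 2: 1, 3: 1, 1: 2}

{5: 1, 4: 3, 2: 1, 3: 1, 1: 2}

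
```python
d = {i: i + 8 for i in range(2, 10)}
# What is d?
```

{2: 10, 3: 11, 4: 12, 5: 13, 6: 14, 7: 15, 8: 16, 9: 17}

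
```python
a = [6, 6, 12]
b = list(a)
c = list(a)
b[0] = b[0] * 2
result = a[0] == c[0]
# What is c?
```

After line 1: a = [6, 6, 12]
After line 2 (b = list(a), copy): a = [6, 6, 12], b = [6, 6, 12]
After line 3 (c = list(a) is a copy, new object): c = [6, 6, 12]
After line 4 (b[0] = 6 * 2 = 12; only b mutates (copy)): a = [6, 6, 12], b = [12, 6, 12], c = [6, 6, 12]
After line 5 (a[0] = 6, c[0] = 6; result = True)

[6, 6, 12]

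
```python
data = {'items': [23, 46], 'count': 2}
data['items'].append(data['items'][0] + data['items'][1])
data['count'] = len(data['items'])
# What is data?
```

After line 1: data = {'items': [23, 46], 'count': 2}
After line 2 (append 23 + 46 = 69): data = {'items': [23, 46, 69], 'count': 2}
After line 3 (count = len(items) = 3): data = {'items': [23, 46, 69], 'count': 3}

{'items': [23, 46, 69], 'count': 3}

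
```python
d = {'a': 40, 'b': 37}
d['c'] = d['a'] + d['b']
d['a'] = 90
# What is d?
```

After line 1: d = {'a': 40, 'b': 37}
After line 2 (d['c'] = 40 + 37): d = {'a': 40, 'b': 37, 'c': 77}
After line 3: d = {'a': 90, 'b': 37, 'c': 77}

{'a': 90, 'b': 37, 'c': 77}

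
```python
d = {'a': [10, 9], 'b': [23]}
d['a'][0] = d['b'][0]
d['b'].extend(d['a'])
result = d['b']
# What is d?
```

After line 1: d = {'a': [10, 9], 'b': [23]}
After line 2 (a[0] = b[0] = 23): d = {'a': [23, 9], 'b': [23]}
After line 3 (b.extend(a) appends [23, 9]): d = {'a': [23, 9], 'b': [23, 23, 9]}
After line 4: result = d['b'] = [23, 23, 9]

{'a': [23, 9], 'b': [23, 23, 9]}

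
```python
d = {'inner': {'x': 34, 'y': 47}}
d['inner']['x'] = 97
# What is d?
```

After line 1: d = {'inner': {'x': 34, 'y': 47}}
After line 2 (inner x overwritten): d = {'inner': {'x': 97, 'y': 47}}

{'inner': {'x': 97, 'y': 47}}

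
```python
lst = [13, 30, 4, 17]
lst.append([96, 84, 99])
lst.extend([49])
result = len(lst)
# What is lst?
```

After line 1: lst = [13, 30, 4, 17]
After line 2 (append adds [96, 84, 99] as single element): lst = [13, 30, 4, 17, [96, 84, 99]]
After line 3 (extend unpacks [49], adds 49): lst = [13, 30, 4, 17, [96, 84, 99], 49]
After line 4: result = len(lst) = 6

[13, 30, 4, 17, [96, 84, 99], 49]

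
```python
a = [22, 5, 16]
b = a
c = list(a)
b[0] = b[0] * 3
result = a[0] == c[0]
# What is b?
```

After line 1: a = [22, 5, 16]
After line 2 (b = a, alias): a = [22, 5, 16], b = [22, 5, 16]
After line 3 (c = list(a) is a copy, new object): c = [22, 5, 16]
After line 4 (b[0] = 22 * 3 = 66; mutates shared a/b): a = b = [66, 5, 16], c = [22, 5, 16]
After line 5 (a[0] = 66, c[0] = 22; result = False)

[66, 5, 16]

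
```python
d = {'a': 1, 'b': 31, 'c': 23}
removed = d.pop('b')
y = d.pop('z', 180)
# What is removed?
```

After line 1: d = {'a': 1, 'b': 31, 'c': 23}
After line 2 (pop 'b' returns 31): d = {'a': 1, 'c': 23}, removed = 31
After line 3 (pop 'z' missing, returns default 180): d = {'a': 1, 'c': 23}, y = 180

31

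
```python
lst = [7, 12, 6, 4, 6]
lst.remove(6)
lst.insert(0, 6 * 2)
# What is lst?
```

After line 1: lst = [7, 12, 6, 4, 6]
After line 2 (remove first 6): lst = [7, 12, 4, 6]
After line 3 (insert 12 at index 0): lst = [12, 7, 12, 4, 6]

[12, 7, 12, 4, 6]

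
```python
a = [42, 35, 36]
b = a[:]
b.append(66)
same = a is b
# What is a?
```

After line 1: a = [42, 35, 36]
After line 2 (b = a[:] is a shallow copy, new object): a = [42, 35, 36], b = [42, 35, 36]
After line 3 (append only mutates b): a = [42, 35, 36], b = [42, 35, 36, 66]
After line 4 (same = a is b; different objects -> False): same = False

[42, 35, 36]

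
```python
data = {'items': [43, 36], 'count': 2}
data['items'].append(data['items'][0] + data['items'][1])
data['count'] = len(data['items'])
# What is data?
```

After line 1: data = {'items': [43, 36], 'count': 2}
After line 2 (append 43 + 36 = 79): data = {'items': [43, 36, 79], 'count': 2}
After line 3 (count = len(items) = 3): data = {'items': [43, 36, 79], 'count': 3}

{'items': [43, 36, 79], 'count': 3}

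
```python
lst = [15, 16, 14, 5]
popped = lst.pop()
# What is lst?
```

[15, 16, 14]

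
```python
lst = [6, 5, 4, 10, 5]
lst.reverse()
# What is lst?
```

[5, 10, 4, 5, 6]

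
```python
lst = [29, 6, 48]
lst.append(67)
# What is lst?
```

[29, 6, 48, 67]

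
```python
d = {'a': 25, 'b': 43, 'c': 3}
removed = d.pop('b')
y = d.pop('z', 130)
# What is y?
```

After line 1: d = {'a': 25, 'b': 43, 'c': 3}
After line 2 (pop 'b' returns 43): d = {'a': 25, 'c': 3}, removed = 43
After line 3 (pop 'z' missing, returns default 130): d = {'a': 25, 'c': 3}, y = 130

130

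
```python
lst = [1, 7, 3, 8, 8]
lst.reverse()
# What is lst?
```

[8, 8, 3, 7, 1]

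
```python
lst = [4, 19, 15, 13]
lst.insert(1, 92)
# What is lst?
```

[4, 92, 19, 15, 13]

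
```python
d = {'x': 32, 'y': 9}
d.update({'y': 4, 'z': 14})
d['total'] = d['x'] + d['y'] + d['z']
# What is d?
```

After line 1: d = {'x': 32, 'y': 9}
After line 2 (y overwritten, z added): d = {'x': 32, 'y': 4, 'z': 14}
After line 3 (total = 32 + 4 + 14 = 50): d = {'x': 32, 'y': 4, 'z': 14, 'total': 50}

{'x': 32, 'y': 4, 'z': 14, 'total': 50}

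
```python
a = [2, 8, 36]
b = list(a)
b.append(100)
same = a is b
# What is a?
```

After line 1: a = [2, 8, 36]
After line 2 (b = list(a) is a shallow copy, new object): a = [2, 8, 36], b = [2, 8, 36]
After line 3 (append only mutates b): a = [2, 8, 36], b = [2, 8, 36, 100]
After line 4 (same = a is b; different objects -> False): same = False

[2, 8, 36]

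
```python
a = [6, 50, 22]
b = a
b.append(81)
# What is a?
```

After line 1: a = [6, 50, 22]
After line 2 (b = a is an alias, same object): a = [6, 50, 22], b = [6, 50, 22]
After line 3 (b.append mutates the shared list): a = [6, 50, 22, 81], b = [6, 50, 22, 81]

[6, 50, 22, 81]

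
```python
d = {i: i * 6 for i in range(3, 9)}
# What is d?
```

{3: 18, 4: 24, 5: 30, 6: 36, 7: 42, 8: 48}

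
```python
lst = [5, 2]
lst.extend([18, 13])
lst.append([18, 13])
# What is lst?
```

After line 1: lst = [5, 2]
After line 2 (extend unpacks [18, 13]): lst = [5, 2, 18, 13]
After line 3 (append adds [18, 13] as single element): lst = [5, 2, 18, 13, [18, 13]]

[5, 2, 18, 13, [18, 13]]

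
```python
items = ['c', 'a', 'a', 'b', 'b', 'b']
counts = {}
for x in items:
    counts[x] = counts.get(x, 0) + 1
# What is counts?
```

Initial: counts = {}, items = ['c', 'a', 'a', 'b', 'b', 'b']
See 'c': counts = {'c': 1}
See 'a': counts = {'c': 1, 'a': 1}
See 'a': counts = {'c': 1, 'a': 2}
See 'b': counts = {'c': 1, 'a': 2, 'b': 1}
See 'b': counts = {'c': 1, 'a': 2, 'b': 2}
See 'b': counts = {'c': 1, 'a': 2, 'b': 3}

{'c': 1, 'a': 2, 'b': 3}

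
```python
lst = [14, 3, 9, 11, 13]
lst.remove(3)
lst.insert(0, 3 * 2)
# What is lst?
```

After line 1: lst = [14, 3, 9, 11, 13]
After line 2 (remove first 3): lst = [14, 9, 11, 13]
After line 3 (insert 6 at index 0): lst = [6, 14, 9, 11, 13]

[6, 14, 9, 11, 13]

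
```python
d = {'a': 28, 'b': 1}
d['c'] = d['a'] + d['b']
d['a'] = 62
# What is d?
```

After line 1: d = {'a': 28, 'b': 1}
After line 2 (d['c'] = 28 + 1): d = {'a': 28, 'b': 1, 'c': 29}
After line 3: d = {'a': 62, 'b': 1, 'c': 29}

{'a': 62, 'b': 1, 'c': 29}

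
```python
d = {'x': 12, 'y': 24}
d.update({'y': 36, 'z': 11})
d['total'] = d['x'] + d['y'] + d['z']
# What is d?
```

After line 1: d = {'x': 12, 'y': 24}
After line 2 (y overwritten, z added): d = {'x': 12, 'y': 36, 'z': 11}
After line 3 (total = 12 + 36 + 11 = 59): d = {'x': 12, 'y': 36, 'z': 11, 'total': 59}

{'x': 12, 'y': 36, 'z': 11, 'total': 59}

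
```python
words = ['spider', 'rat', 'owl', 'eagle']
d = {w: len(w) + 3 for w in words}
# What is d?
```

{'spider': 9, 'rat': 6, 'owl': 6, 'eagle': 8}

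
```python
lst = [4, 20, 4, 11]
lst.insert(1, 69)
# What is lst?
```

[4, 69, 20, 4, 11]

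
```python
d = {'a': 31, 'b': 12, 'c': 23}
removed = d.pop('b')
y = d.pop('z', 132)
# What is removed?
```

After line 1: d = {'a': 31, 'b': 12, 'c': 23}
After line 2 (pop 'b' returns 12): d = {'a': 31, 'c': 23}, removed = 12
After line 3 (pop 'z' missing, returns default 132): d = {'a': 31, 'c': 23}, y = 132

12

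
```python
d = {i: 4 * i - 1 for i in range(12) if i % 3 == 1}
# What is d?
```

{1: 3, 4: 15, 7: 27, 10: 39}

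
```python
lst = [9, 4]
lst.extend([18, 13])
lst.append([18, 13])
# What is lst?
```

After line 1: lst = [9, 4]
After line 2 (extend unpacks [18, 13]): lst = [9, 4, 18, 13]
After line 3 (append adds [18, 13] as single element): lst = [9, 4, 18, 13, [18, 13]]

[9, 4, 18, 13, [18, 13]]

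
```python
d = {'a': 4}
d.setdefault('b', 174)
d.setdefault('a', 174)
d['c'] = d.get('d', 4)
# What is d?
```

After line 1: d = {'a': 4}
After line 2 (setdefault adds 'b'=174): d = {'a': 4, 'b': 174}
After line 3 (setdefault 'a' no-op, already exists): d = {'a': 4, 'b': 174}
After line 4 (get('d', 4) returns default since 'd' not in d): d = {'a': 4, 'b': 174, 'c': 4}

{'a': 4, 'b': 174, 'c': 4}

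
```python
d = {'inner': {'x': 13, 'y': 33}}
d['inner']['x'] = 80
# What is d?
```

After line 1: d = {'inner': {'x': 13, 'y': 33}}
After line 2 (inner x overwritten): d = {'inner': {'x': 80, 'y': 33}}

{'inner': {'x': 80, 'y': 33}}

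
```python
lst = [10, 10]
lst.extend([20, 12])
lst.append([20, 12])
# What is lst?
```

After line 1: lst = [10, 10]
After line 2 (extend unpacks [20, 12]): lst = [10, 10, 20, 12]
After line 3 (append adds [20, 12] as single element): lst = [10, 10, 20, 12, [20, 12]]

[10, 10, 20, 12, [20, 12]]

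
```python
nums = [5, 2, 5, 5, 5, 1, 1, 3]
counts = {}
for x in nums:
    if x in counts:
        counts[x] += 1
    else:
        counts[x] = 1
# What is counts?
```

Initial: counts = {}, nums = [5, 2, 5, 5, 5, 1, 1, 3]
See 5: counts = {5: 1}
See 2: counts = {5: 1, 2: 1}
See 5: counts = {5: 2, 2: 1}
See 5: counts = {5: 3, 2: 1}
See 5: counts = {5: 4, 2: 1}
See 1: counts = {5: 4, 2: 1, 1: 1}
See 1: counts = {5: 4, 2: 1, 1: 2}
See 3: counts = {5: 4, 2: 1, 1: 2, 3: 1}

{5: 4, 2: 1, 1: 2, 3: 1}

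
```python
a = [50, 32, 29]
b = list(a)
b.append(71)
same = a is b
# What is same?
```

After line 1: a = [50, 32, 29]
After line 2 (b = list(a) is a shallow copy, new object): a = [50, 32, 29], b = [50, 32, 29]
After line 3 (append only mutates b): a = [50, 32, 29], b = [50, 32, 29, 71]
After line 4 (same = a is b; different objects -> False): same = False

False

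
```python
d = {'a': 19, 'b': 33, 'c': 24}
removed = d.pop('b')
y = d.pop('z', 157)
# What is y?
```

After line 1: d = {'a': 19, 'b': 33, 'c': 24}
After line 2 (pop 'b' returns 33): d = {'a': 19, 'c': 24}, removed = 33
After line 3 (pop 'z' missing, returns default 157): d = {'a': 19, 'c': 24}, y = 157

157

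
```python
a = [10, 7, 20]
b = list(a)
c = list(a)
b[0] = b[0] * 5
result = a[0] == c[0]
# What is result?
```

After line 1: a = [10, 7, 20]
After line 2 (b = list(a), copy): a = [10, 7, 20], b = [10, 7, 20]
After line 3 (c = list(a) is a copy, new object): c = [10, 7, 20]
After line 4 (b[0] = 10 * 5 = 50; only b mutates (copy)): a = [10, 7, 20], b = [50, 7, 20], c = [10, 7, 20]
After line 5 (a[0] = 10, c[0] = 10; result = True)

True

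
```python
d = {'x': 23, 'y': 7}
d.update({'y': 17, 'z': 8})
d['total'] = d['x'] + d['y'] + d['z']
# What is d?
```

After line 1: d = {'x': 23, 'y': 7}
After line 2 (y overwritten, z added): d = {'x': 23, 'y': 17, 'z': 8}
After line 3 (total = 23 + 17 + 8 = 48): d = {'x': 23, 'y': 17, 'z': 8, 'total': 48}

{'x': 23, 'y': 17, 'z': 8, 'total': 48}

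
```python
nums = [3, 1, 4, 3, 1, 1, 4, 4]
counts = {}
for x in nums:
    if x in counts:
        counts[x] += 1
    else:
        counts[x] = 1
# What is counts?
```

Initial: counts = {}, nums = [3, 1, 4, 3, 1, 1, 4, 4]
See 3: counts = {3: 1}
See 1: counts = {3: 1, 1: 1}
See 4: counts = {3: 1, 1: 1, 4: 1}
See 3: counts = {3: 2, 1: 1, 4: 1}
See 1: counts = {3: 2, 1: 2, 4: 1}
See 1: counts = {3: 2, 1: 3, 4: 1}
See 4: counts = {3: 2, 1: 3, 4: 2}
See 4: counts = {3: 2, 1: 3, 4: 3}

{3: 2, 1: 3, 4: 3}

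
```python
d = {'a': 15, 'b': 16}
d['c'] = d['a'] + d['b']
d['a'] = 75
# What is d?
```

After line 1: d = {'a': 15, 'b': 16}
After line 2 (d['c'] = 15 + 16): d = {'a': 15, 'b': 16, 'c': 31}
After line 3: d = {'a': 75, 'b': 16, 'c': 31}

{'a': 75, 'b': 16, 'c': 31}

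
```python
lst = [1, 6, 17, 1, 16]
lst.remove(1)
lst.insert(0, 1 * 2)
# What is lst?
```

After line 1: lst = [1, 6, 17, 1, 16]
After line 2 (remove first 1): lst = [6, 17, 1, 16]
After line 3 (insert 2 at index 0): lst = [2, 6, 17, 1, 16]

[2, 6, 17, 1, 16]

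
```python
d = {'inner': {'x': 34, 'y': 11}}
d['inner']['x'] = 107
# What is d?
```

After line 1: d = {'inner': {'x': 34, 'y': 11}}
After line 2 (inner x overwritten): d = {'inner': {'x': 107, 'y': 11}}

{'inner': {'x': 107, 'y': 11}}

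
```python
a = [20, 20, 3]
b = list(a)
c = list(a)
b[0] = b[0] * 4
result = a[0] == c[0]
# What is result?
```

After line 1: a = [20, 20, 3]
After line 2 (b = list(a), copy): a = [20, 20, 3], b = [20, 20, 3]
After line 3 (c = list(a) is a copy, new object): c = [20, 20, 3]
After line 4 (b[0] = 20 * 4 = 80; only b mutates (copy)): a = [20, 20, 3], b = [80, 20, 3], c = [20, 20, 3]
After line 5 (a[0] = 20, c[0] = 20; result = True)

True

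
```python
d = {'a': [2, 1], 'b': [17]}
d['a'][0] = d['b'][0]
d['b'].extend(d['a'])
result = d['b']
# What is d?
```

After line 1: d = {'a': [2, 1], 'b': [17]}
After line 2 (a[0] = b[0] = 17): d = {'a': [17, 1], 'b': [17]}
After line 3 (b.extend(a) appends [17, 1]): d = {'a': [17, 1], 'b': [17, 17, 1]}
After line 4: result = d['b'] = [17, 17, 1]

{'a': [17, 1], 'b': [17, 17, 1]}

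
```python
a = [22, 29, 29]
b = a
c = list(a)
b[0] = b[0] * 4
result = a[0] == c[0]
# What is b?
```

After line 1: a = [22, 29, 29]
After line 2 (b = a, alias): a = [22, 29, 29], b = [22, 29, 29]
After line 3 (c = list(a) is a copy, new object): c = [22, 29, 29]
After line 4 (b[0] = 22 * 4 = 88; mutates shared a/b): a = b = [88, 29, 29], c = [22, 29, 29]
After line 5 (a[0] = 88, c[0] = 22; result = False)

[88, 29, 29]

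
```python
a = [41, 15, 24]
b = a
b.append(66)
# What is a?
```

After line 1: a = [41, 15, 24]
After line 2 (b = a is an alias, same object): a = [41, 15, 24], b = [41, 15, 24]
After line 3 (b.append mutates the shared list): a = [41, 15, 24, 66], b = [41, 15, 24, 66]

[41, 15, 24, 66]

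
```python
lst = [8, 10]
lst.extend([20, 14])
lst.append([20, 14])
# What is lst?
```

After line 1: lst = [8, 10]
After line 2 (extend unpacks [20, 14]): lst = [8, 10, 20, 14]
After line 3 (append adds [20, 14] as single element): lst = [8, 10, 20, 14, [20, 14]]

[8, 10, 20, 14, [20, 14]]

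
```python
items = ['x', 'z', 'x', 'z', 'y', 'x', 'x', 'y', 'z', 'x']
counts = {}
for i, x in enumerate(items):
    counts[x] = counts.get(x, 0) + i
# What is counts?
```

Initial: counts = {}, items = ['x', 'z', 'x', 'z', 'y', 'x', 'x', 'y', 'z', 'x']
i=0, x='x': counts = {'x': 0}
i=1, x='z': counts = {'x': 0, 'z': 1}
i=2, x='x': counts = {'x': 2, 'z': 1}
i=3, x='z': counts = {'x': 2, 'z': 4}
i=4, x='y': counts = {'x': 2, 'z': 4, 'y': 4}
i=5, x='x': counts = {'x': 7, 'z': 4, 'y': 4}
i=6, x='x': counts = {'x': 13, 'z': 4, 'y': 4}
i=7, x='y': counts = {'x': 13, 'z': 4, 'y': 11}
i=8, x='z': counts = {'x': 13, 'z': 12, 'y': 11}
i=9, x='x': counts = {'x': 22, 'z': 12, 'y': 11}

{'x': 22, 'z': 12, 'y': 11}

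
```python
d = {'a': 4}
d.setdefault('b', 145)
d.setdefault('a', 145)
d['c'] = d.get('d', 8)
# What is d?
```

After line 1: d = {'a': 4}
After line 2 (setdefault adds 'b'=145): d = {'a': 4, 'b': 145}
After line 3 (setdefault 'a' no-op, already exists): d = {'a': 4, 'b': 145}
After line 4 (get('d', 8) returns default since 'd' not in d): d = {'a': 4, 'b': 145, 'c': 8}

{'a': 4, 'b': 145, 'c': 8}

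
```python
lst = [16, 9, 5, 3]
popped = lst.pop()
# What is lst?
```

[16, 9, 5]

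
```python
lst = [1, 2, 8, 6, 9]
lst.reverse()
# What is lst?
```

[9, 6, 8, 2, 1]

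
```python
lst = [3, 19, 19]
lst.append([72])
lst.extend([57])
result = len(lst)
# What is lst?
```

After line 1: lst = [3, 19, 19]
After line 2 (append adds [72] as single element): lst = [3, 19, 19, [72]]
After line 3 (extend unpacks [57], adds 57): lst = [3, 19, 19, [72], 57]
After line 4: result = len(lst) = 5

[3, 19, 19, [72], 57]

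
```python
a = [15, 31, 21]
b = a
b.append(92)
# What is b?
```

After line 1: a = [15, 31, 21]
After line 2 (b = a is an alias, same object): a = [15, 31, 21], b = [15, 31, 21]
After line 3 (b.append mutates the shared list): a = [15, 31, 21, 92], b = [15, 31, 21, 92]

[15, 31, 21, 92]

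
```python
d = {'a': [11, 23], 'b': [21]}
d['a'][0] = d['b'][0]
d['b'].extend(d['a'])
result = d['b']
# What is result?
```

After line 1: d = {'a': [11, 23], 'b': [21]}
After line 2 (a[0] = b[0] = 21): d = {'a': [21, 23], 'b': [21]}
After line 3 (b.extend(a) appends [21, 23]): d = {'a': [21, 23], 'b': [21, 21, 23]}
After line 4: result = d['b'] = [21, 21, 23]

[21, 21, 23]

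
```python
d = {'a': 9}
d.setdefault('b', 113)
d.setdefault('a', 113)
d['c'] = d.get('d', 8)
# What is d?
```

After line 1: d = {'a': 9}
After line 2 (setdefault adds 'b'=113): d = {'a': 9, 'b': 113}
After line 3 (setdefault 'a' no-op, already exists): d = {'a': 9, 'b': 113}
After line 4 (get('d', 8) returns default since 'd' not in d): d = {'a': 9, 'b': 113, 'c': 8}

{'a': 9, 'b': 113, 'c': 8}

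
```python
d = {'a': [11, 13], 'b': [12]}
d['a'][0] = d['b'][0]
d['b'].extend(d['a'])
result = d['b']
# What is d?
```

After line 1: d = {'a': [11, 13], 'b': [12]}
After line 2 (a[0] = b[0] = 12): d = {'a': [12, 13], 'b': [12]}
After line 3 (b.extend(a) appends [12, 13]): d = {'a': [12, 13], 'b': [12, 12, 13]}
After line 4: result = d['b'] = [12, 12, 13]

{'a': [12, 13], 'b': [12, 12, 13]}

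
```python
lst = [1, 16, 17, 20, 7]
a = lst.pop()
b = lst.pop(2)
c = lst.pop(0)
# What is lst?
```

After line 1: lst = [1, 16, 17, 20, 7]
After line 2 (pop() -> a = 7): lst = [1, 16, 17, 20]
After line 3 (pop(2) -> b = 17): lst = [1, 16, 20]
After line 4 (pop(0) -> c = 1): lst = [16, 20]

[16, 20]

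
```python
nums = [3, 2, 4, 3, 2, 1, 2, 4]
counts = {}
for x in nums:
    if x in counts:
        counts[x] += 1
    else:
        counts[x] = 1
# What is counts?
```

Initial: counts = {}, nums = [3, 2, 4, 3, 2, 1, 2, 4]
See 3: counts = {3: 1}
See 2: counts = {3: 1, 2: 1}
See 4: counts = {3: 1, 2: 1, 4: 1}
See 3: counts = {3: 2, 2: 1, 4: 1}
See 2: counts = {3: 2, 2: 2, 4: 1}
See 1: counts = {3: 2, 2: 2, 4: 1, 1: 1}
See 2: counts = {3: 2, 2: 3, 4: 1, 1: 1}
See 4: counts = {3: 2, 2: 3, 4: 2, 1: 1}

{3: 2, 2: 3, 4: 2, 1: 1}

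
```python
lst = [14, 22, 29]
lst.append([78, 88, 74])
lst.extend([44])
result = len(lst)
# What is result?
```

After line 1: lst = [14, 22, 29]
After line 2 (append adds [78, 88, 74] as single element): lst = [14, 22, 29, [78, 88, 74]]
After line 3 (extend unpacks [44], adds 44): lst = [14, 22, 29, [78, 88, 74], 44]
After line 4: result = len(lst) = 5

5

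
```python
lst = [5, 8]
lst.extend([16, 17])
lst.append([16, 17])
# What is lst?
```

After line 1: lst = [5, 8]
After line 2 (extend unpacks [16, 17]): lst = [5, 8, 16, 17]
After line 3 (append adds [16, 17] as single element): lst = [5, 8, 16, 17, [16, 17]]

[5, 8, 16, 17, [16, 17]]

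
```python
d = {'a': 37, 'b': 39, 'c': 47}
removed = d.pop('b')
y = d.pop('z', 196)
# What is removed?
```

After line 1: d = {'a': 37, 'b': 39, 'c': 47}
After line 2 (pop 'b' returns 39): d = {'a': 37, 'c': 47}, removed = 39
After line 3 (pop 'z' missing, returns default 196): d = {'a': 37, 'c': 47}, y = 196

39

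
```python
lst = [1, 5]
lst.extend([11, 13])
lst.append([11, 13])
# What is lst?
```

After line 1: lst = [1, 5]
After line 2 (extend unpacks [11, 13]): lst = [1, 5, 11, 13]
After line 3 (append adds [11, 13] as single element): lst = [1, 5, 11, 13, [11, 13]]

[1, 5, 11, 13, [11, 13]]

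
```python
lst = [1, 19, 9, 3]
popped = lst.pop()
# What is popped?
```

3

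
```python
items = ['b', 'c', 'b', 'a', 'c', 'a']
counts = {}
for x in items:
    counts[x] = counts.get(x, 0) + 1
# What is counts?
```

Initial: counts = {}, items = ['b', 'c', 'b', 'a', 'c', 'a']
See 'b': counts = {'b': 1}
See 'c': counts = {'b': 1, 'c': 1}
See 'b': counts = {'b': 2, 'c': 1}
See 'a': counts = {'b': 2, 'c': 1, 'a': 1}
See 'c': counts = {'b': 2, 'c': 2, 'a': 1}
See 'a': counts = {'b': 2, 'c': 2, 'a': 2}

{'b': 2, 'c': 2, 'a': 2}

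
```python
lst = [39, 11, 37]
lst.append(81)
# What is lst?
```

[39, 11, 37, 81]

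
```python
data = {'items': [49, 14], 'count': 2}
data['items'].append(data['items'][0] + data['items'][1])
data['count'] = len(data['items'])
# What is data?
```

After line 1: data = {'items': [49, 14], 'count': 2}
After line 2 (append 49 + 14 = 63): data = {'items': [49, 14, 63], 'count': 2}
After line 3 (count = len(items) = 3): data = {'items': [49, 14, 63], 'count': 3}

{'items': [49, 14, 63], 'count': 3}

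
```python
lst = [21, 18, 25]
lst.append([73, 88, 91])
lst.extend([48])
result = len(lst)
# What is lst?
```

After line 1: lst = [21, 18, 25]
After line 2 (append adds [73, 88, 91] as single element): lst = [21, 18, 25, [73, 88, 91]]
After line 3 (extend unpacks [48], adds 48): lst = [21, 18, 25, [73, 88, 91], 48]
After line 4: result = len(lst) = 5

[21, 18, 25, [73, 88, 91], 48]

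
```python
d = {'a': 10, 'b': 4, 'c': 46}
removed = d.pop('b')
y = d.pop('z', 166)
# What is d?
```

After line 1: d = {'a': 10, 'b': 4, 'c': 46}
After line 2 (pop 'b' returns 4): d = {'a': 10, 'c': 46}, removed = 4
After line 3 (pop 'z' missing, returns default 166): d = {'a': 10, 'c': 46}, y = 166

{'a': 10, 'c': 46}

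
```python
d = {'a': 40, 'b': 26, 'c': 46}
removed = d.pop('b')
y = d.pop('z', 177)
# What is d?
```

After line 1: d = {'a': 40, 'b': 26, 'c': 46}
After line 2 (pop 'b' returns 26): d = {'a': 40, 'c': 46}, removed = 26
After line 3 (pop 'z' missing, returns default 177): d = {'a': 40, 'c': 46}, y = 177

{'a': 40, 'c': 46}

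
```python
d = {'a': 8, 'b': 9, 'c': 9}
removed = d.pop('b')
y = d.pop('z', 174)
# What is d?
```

After line 1: d = {'a': 8, 'b': 9, 'c': 9}
After line 2 (pop 'b' returns 9): d = {'a': 8, 'c': 9}, removed = 9
After line 3 (pop 'z' missing, returns default 174): d = {'a': 8, 'c': 9}, y = 174

{'a': 8, 'c': 9}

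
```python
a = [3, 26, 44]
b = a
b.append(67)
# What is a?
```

After line 1: a = [3, 26, 44]
After line 2 (b = a is an alias, same object): a = [3, 26, 44], b = [3, 26, 44]
After line 3 (b.append mutates the shared list): a = [3, 26, 44, 67], b = [3, 26, 44, 67]

[3, 26, 44, 67]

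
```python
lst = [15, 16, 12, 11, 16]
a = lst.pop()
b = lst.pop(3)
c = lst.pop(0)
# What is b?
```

After line 1: lst = [15, 16, 12, 11, 16]
After line 2 (pop() -> a = 16): lst = [15, 16, 12, 11]
After line 3 (pop(3) -> b = 11): lst = [15, 16, 12]
After line 4 (pop(0) -> c = 15): lst = [16, 12]

11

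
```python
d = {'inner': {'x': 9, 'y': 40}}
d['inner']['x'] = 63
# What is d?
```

After line 1: d = {'inner': {'x': 9, 'y': 40}}
After line 2 (inner x overwritten): d = {'inner': {'x': 63, 'y': 40}}

{'inner': {'x': 63, 'y': 40}}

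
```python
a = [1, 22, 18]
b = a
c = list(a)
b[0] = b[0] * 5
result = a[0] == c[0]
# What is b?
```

After line 1: a = [1, 22, 18]
After line 2 (b = a, alias): a = [1, 22, 18], b = [1, 22, 18]
After line 3 (c = list(a) is a copy, new object): c = [1, 22, 18]
After line 4 (b[0] = 1 * 5 = 5; mutates shared a/b): a = b = [5, 22, 18], c = [1, 22, 18]
After line 5 (a[0] = 5, c[0] = 1; result = False)

[5, 22, 18]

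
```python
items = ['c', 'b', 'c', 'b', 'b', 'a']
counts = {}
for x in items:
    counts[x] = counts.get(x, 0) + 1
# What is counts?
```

Initial: counts = {}, items = ['c', 'b', 'c', 'b', 'b', 'a']
See 'c': counts = {'c': 1}
See 'b': counts = {'c': 1, 'b': 1}
See 'c': counts = {'c': 2, 'b': 1}
See 'b': counts = {'c': 2, 'b': 2}
See 'b': counts = {'c': 2, 'b': 3}
See 'a': counts = {'c': 2, 'b': 3, 'a': 1}

{'c': 2, 'b': 3, 'a': 1}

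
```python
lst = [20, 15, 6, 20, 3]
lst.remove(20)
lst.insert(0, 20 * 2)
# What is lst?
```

After line 1: lst = [20, 15, 6, 20, 3]
After line 2 (remove first 20): lst = [15, 6, 20, 3]
After line 3 (insert 40 at index 0): lst = [40, 15, 6, 20, 3]

[40, 15, 6, 20, 3]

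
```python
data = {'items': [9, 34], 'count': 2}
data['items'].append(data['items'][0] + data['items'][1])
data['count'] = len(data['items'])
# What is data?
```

After line 1: data = {'items': [9, 34], 'count': 2}
After line 2 (append 9 + 34 = 43): data = {'items': [9, 34, 43], 'count': 2}
After line 3 (count = len(items) = 3): data = {'items': [9, 34, 43], 'count': 3}

{'items': [9, 34, 43], 'count': 3}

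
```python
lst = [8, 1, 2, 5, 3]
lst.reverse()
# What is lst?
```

[3, 5, 2, 1, 8]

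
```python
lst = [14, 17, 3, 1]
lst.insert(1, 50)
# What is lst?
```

[14, 50, 17, 3, 1]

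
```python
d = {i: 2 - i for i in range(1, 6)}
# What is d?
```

{1: 1, 2: 0, 3: -1, 4: -2, 5: -3}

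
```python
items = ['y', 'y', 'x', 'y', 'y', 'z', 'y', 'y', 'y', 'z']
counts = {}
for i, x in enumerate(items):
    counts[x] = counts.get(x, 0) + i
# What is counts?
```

Initial: counts = {}, items = ['y', 'y', 'x', 'y', 'y', 'z', 'y', 'y', 'y', 'z']
i=0, x='y': counts = {'y': 0}
i=1, x='y': counts = {'y': 1}
i=2, x='x': counts = {'y': 1, 'x': 2}
i=3, x='y': counts = {'y': 4, 'x': 2}
i=4, x='y': counts = {'y': 8, 'x': 2}
i=5, x='z': counts = {'y': 8, 'x': 2, 'z': 5}
i=6, x='y': counts = {'y': 14, 'x': 2, 'z': 5}
i=7, x='y': counts = {'y': 21, 'x': 2, 'z': 5}
i=8, x='y': counts = {'y': 29, 'x': 2, 'z': 5}
i=9, x='z': counts = {'y': 29, 'x': 2, 'z': 14}

{'y': 29, 'x': 2, 'z': 14}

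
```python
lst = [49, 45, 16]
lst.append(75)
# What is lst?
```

[49, 45, 16, 75]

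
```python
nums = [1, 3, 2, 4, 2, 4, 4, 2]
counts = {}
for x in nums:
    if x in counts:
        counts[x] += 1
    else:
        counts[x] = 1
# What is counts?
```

Initial: counts = {}, nums = [1, 3, 2, 4, 2, 4, 4, 2]
See 1: counts = {1: 1}
See 3: counts = {1: 1, 3: 1}
See 2: counts = {1: 1, 3: 1, 2: 1}
See 4: counts = {1: 1, 3: 1, 2: 1, 4: 1}
See 2: counts = {1: 1, 3: 1, 2: 2, 4: 1}
See 4: counts = {1: 1, 3: 1, 2: 2, 4: 2}
See 4: counts = {1: 1, 3: 1, 2: 2, 4: 3}
See 2: counts = {1: 1, 3: 1, 2: 3, 4: 3}

{1: 1, 3: 1, 2: 3, 4: 3}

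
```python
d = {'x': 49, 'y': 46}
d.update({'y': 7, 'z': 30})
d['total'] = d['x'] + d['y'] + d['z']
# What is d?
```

After line 1: d = {'x': 49, 'y': 46}
After line 2 (y overwritten, z added): d = {'x': 49, 'y': 7, 'z': 30}
After line 3 (total = 49 + 7 + 30 = 86): d = {'x': 49, 'y': 7, 'z': 30, 'total': 86}

{'x': 49, 'y': 7, 'z': 30, 'total': 86}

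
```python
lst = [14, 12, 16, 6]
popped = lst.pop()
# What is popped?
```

6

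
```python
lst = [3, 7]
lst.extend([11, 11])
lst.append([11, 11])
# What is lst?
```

After line 1: lst = [3, 7]
After line 2 (extend unpacks [11, 11]): lst = [3, 7, 11, 11]
After line 3 (append adds [11, 11] as single element): lst = [3, 7, 11, 11, [11, 11]]

[3, 7, 11, 11, [11, 11]]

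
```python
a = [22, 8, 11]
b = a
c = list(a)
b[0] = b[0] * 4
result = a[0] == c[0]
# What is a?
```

After line 1: a = [22, 8, 11]
After line 2 (b = a, alias): a = [22, 8, 11], b = [22, 8, 11]
After line 3 (c = list(a) is a copy, new object): c = [22, 8, 11]
After line 4 (b[0] = 22 * 4 = 88; mutates shared a/b): a = b = [88, 8, 11], c = [22, 8, 11]
After line 5 (a[0] = 88, c[0] = 22; result = False)

[88, 8, 11]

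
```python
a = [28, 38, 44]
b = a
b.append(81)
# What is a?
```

After line 1: a = [28, 38, 44]
After line 2 (b = a is an alias, same object): a = [28, 38, 44], b = [28, 38, 44]
After line 3 (b.append mutates the shared list): a = [28, 38, 44, 81], b = [28, 38, 44, 81]

[28, 38, 44, 81]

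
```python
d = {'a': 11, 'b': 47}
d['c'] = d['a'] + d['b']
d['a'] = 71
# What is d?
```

After line 1: d = {'a': 11, 'b': 47}
After line 2 (d['c'] = 11 + 47): d = {'a': 11, 'b': 47, 'c': 58}
After line 3: d = {'a': 71, 'b': 47, 'c': 58}

{'a': 71, 'b': 47, 'c': 58}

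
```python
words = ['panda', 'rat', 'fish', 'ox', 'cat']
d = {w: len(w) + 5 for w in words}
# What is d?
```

{'panda': 10, 'rat': 8, 'fish': 9, 'ox': 7, 'cat': 8}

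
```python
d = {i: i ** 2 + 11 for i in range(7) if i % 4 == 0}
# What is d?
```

{0: 11, 4: 27}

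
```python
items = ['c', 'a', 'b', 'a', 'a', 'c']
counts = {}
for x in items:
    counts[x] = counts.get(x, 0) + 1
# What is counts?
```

Initial: counts = {}, items = ['c', 'a', 'b', 'a', 'a', 'c']
See 'c': counts = {'c': 1}
See 'a': counts = {'c': 1, 'a': 1}
See 'b': counts = {'c': 1, 'a': 1, 'b': 1}
See 'a': counts = {'c': 1, 'a': 2, 'b': 1}
See 'a': counts = {'c': 1, 'a': 3, 'b': 1}
See 'c': counts = {'c': 2, 'a': 3, 'b': 1}

{'c': 2, 'a': 3, 'b': 1}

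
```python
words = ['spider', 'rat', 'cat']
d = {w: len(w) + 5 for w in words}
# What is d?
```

{'spider': 11, 'rat': 8, 'cat': 8}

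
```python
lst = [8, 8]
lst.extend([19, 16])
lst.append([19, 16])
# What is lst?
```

After line 1: lst = [8, 8]
After line 2 (extend unpacks [19, 16]): lst = [8, 8, 19, 16]
After line 3 (append adds [19, 16] as single element): lst = [8, 8, 19, 16, [19, 16]]

[8, 8, 19, 16, [19, 16]]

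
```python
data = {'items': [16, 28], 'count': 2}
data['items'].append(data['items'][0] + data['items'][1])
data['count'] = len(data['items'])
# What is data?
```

After line 1: data = {'items': [16, 28], 'count': 2}
After line 2 (append 16 + 28 = 44): data = {'items': [16, 28, 44], 'count': 2}
After line 3 (count = len(items) = 3): data = {'items': [16, 28, 44], 'count': 3}

{'items': [16, 28, 44], 'count': 3}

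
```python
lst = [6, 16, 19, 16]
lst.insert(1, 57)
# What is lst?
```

[6, 57, 16, 19, 16]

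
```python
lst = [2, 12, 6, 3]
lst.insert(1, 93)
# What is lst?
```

[2, 93, 12, 6, 3]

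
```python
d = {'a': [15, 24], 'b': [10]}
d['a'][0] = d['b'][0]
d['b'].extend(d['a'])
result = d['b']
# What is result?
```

After line 1: d = {'a': [15, 24], 'b': [10]}
After line 2 (a[0] = b[0] = 10): d = {'a': [10, 24], 'b': [10]}
After line 3 (b.extend(a) appends [10, 24]): d = {'a': [10, 24], 'b': [10, 10, 24]}
After line 4: result = d['b'] = [10, 10, 24]

[10, 10, 24]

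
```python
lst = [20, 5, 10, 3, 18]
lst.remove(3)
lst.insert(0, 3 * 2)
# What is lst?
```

After line 1: lst = [20, 5, 10, 3, 18]
After line 2 (remove first 3): lst = [20, 5, 10, 18]
After line 3 (insert 6 at index 0): lst = [6, 20, 5, 10, 18]

[6, 20, 5, 10, 18]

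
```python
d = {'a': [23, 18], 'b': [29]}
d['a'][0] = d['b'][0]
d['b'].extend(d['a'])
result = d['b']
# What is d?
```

After line 1: d = {'a': [23, 18], 'b': [29]}
After line 2 (a[0] = b[0] = 29): d = {'a': [29, 18], 'b': [29]}
After line 3 (b.extend(a) appends [29, 18]): d = {'a': [29, 18], 'b': [29, 29, 18]}
After line 4: result = d['b'] = [29, 29, 18]

{'a': [29, 18], 'b': [29, 29, 18]}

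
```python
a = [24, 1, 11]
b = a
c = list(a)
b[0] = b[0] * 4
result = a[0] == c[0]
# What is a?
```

After line 1: a = [24, 1, 11]
After line 2 (b = a, alias): a = [24, 1, 11], b = [24, 1, 11]
After line 3 (c = list(a) is a copy, new object): c = [24, 1, 11]
After line 4 (b[0] = 24 * 4 = 96; mutates shared a/b): a = b = [96, 1, 11], c = [24, 1, 11]
After line 5 (a[0] = 96, c[0] = 24; result = False)

[96, 1, 11]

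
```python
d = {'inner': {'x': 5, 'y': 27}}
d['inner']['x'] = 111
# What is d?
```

After line 1: d = {'inner': {'x': 5, 'y': 27}}
After line 2 (inner x overwritten): d = {'inner': {'x': 111, 'y': 27}}

{'inner': {'x': 111, 'y': 27}}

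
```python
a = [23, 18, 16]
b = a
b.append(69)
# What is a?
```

After line 1: a = [23, 18, 16]
After line 2 (b = a is an alias, same object): a = [23, 18, 16], b = [23, 18, 16]
After line 3 (b.append mutates the shared list): a = [23, 18, 16, 69], b = [23, 18, 16, 69]

[23, 18, 16, 69]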